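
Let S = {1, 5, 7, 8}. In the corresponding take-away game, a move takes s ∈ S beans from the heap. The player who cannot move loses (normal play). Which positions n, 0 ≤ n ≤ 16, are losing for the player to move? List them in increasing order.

n :  0  1  2  3  4  5  6  7  8  9 10 11 12 13 14 15 16
G :  0  1  0  1  0  1  0  1  2  3  2  3  2  3  2  0  1
P-positions are exactly the n with G(n) = 0.

0, 2, 4, 6, 15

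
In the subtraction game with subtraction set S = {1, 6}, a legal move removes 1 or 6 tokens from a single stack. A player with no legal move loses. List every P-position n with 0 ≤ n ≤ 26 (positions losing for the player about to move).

G(0) = 0
G(1) = mex{0} = 1
G(2) = mex{1} = 0
G(3) = mex{0} = 1
G(4) = mex{1} = 0
G(5) = mex{0} = 1
G(6) = mex{1,0} = 2
G(7) = mex{2,1} = 0
G(8) = mex{0,0} = 1
G(9) = mex{1,1} = 0
G(10) = mex{0,0} = 1
G(11) = mex{1,1} = 0
G(12) = mex{0,2} = 1
G(13) = mex{1,0} = 2
G(14) = mex{2,1} = 0
G(15) = mex{0,0} = 1
G(16) = mex{1,1} = 0
G(17) = mex{0,0} = 1
G(18) = mex{1,1} = 0
G(19) = mex{0,2} = 1
G(20) = mex{1,0} = 2
G(21) = mex{2,1} = 0
G(22) = mex{0,0} = 1
G(23) = mex{1,1} = 0
G(24) = mex{0,0} = 1
G(25) = mex{1,1} = 0
G(26) = mex{0,2} = 1
P-positions are exactly the n with G(n) = 0.

0, 2, 4, 7, 9, 11, 14, 16, 18, 21, 23, 25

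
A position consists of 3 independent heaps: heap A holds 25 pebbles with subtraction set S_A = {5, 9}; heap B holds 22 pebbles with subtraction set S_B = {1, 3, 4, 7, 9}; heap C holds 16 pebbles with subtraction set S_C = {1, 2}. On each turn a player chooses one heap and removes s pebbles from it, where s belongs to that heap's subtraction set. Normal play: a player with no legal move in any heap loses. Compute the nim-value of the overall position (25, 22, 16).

Heap A, S = {5, 9}:
n :  0  1  2  3  4  5  6  7  8  9 10 11 12 13 14 15 16 17 18 19 20 21 22 23 24 25
G :  0  0  0  0  0  1  1  1  1  1  2  2  2  2  0  0  0  0  0  1  1  1  1  1  2  2
G_A(25) = 2.
Heap B, S = {1, 3, 4, 7, 9}:
n :  0  1  2  3  4  5  6  7  8  9 10 11 12 13 14 15 16 17 18 19 20 21 22
G :  0  1  0  1  2  3  2  3  0  1  0  1  2  3  2  3  0  1  0  1  2  3  2
G_B(22) = 2.
Heap C, S = {1, 2}:
n :  0  1  2  3  4  5  6  7  8  9 10 11 12 13 14 15 16
G :  0  1  2  0  1  2  0  1  2  0  1  2  0  1  2  0  1
G_C(16) = 1.
Combined Grundy value = 2 ⊕ 2 ⊕ 1 = 1.

1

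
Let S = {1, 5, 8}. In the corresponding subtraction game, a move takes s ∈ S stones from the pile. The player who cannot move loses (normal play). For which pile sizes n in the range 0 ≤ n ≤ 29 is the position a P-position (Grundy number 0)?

0, 2, 4, 6, 13, 15, 17, 19, 26, 28

G(0) = 0
G(1) = mex{0} = 1
G(2) = mex{1} = 0
G(3) = mex{0} = 1
G(4) = mex{1} = 0
G(5) = mex{0,0} = 1
G(6) = mex{1,1} = 0
G(7) = mex{0,0} = 1
G(8) = mex{1,1,0} = 2
G(9) = mex{2,0,1} = 3
G(10) = mex{3,1,0} = 2
G(11) = mex{2,0,1} = 3
G(12) = mex{3,1,0} = 2
G(13) = mex{2,2,1} = 0
G(14) = mex{0,3,0} = 1
G(15) = mex{1,2,1} = 0
G(16) = mex{0,3,2} = 1
G(17) = mex{1,2,3} = 0
G(18) = mex{0,0,2} = 1
G(19) = mex{1,1,3} = 0
G(20) = mex{0,0,2} = 1
G(21) = mex{1,1,0} = 2
G(22) = mex{2,0,1} = 3
G(23) = mex{3,1,0} = 2
G(24) = mex{2,0,1} = 3
G(25) = mex{3,1,0} = 2
G(26) = mex{2,2,1} = 0
G(27) = mex{0,3,0} = 1
G(28) = mex{1,2,1} = 0
G(29) = mex{0,3,2} = 1
P-positions are exactly the n with G(n) = 0.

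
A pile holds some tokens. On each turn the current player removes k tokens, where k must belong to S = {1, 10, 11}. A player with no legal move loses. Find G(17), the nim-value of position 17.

3

G(0) = 0
G(1) = mex{0} = 1
G(2) = mex{1} = 0
G(3) = mex{0} = 1
G(4) = mex{1} = 0
G(5) = mex{0} = 1
G(6) = mex{1} = 0
G(7) = mex{0} = 1
G(8) = mex{1} = 0
G(9) = mex{0} = 1
G(10) = mex{1,0} = 2
G(11) = mex{2,1,0} = 3
G(12) = mex{3,0,1} = 2
G(13) = mex{2,1,0} = 3
G(14) = mex{3,0,1} = 2
G(15) = mex{2,1,0} = 3
G(16) = mex{3,0,1} = 2
G(17) = mex{2,1,0} = 3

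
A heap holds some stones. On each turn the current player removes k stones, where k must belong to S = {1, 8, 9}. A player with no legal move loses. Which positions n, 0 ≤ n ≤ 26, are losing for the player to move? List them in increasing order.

n :  0  1  2  3  4  5  6  7  8  9 10 11 12 13 14 15 16 17 18 19 20 21 22 23 24 25 26
G :  0  1  0  1  0  1  0  1  2  3  2  3  2  3  2  3  0  1  0  1  0  1  0  1  2  3  2
P-positions are exactly the n with G(n) = 0.

0, 2, 4, 6, 16, 18, 20, 22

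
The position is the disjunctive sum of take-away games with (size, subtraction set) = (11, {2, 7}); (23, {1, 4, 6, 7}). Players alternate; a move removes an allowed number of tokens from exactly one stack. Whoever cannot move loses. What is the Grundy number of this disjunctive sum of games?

Stack A, S = {2, 7}:
G(0) = 0
G(1) = mex{} = 0
G(2) = mex{0} = 1
G(3) = mex{0} = 1
G(4) = mex{1} = 0
G(5) = mex{1} = 0
G(6) = mex{0} = 1
G(7) = mex{0,0} = 1
G(8) = mex{1,0} = 2
G(9) = mex{1,1} = 0
G(10) = mex{2,1} = 0
G(11) = mex{0,0} = 1
G_A(11) = 1.
Stack B, S = {1, 4, 6, 7}:
G(0) = 0
G(1) = mex{0} = 1
G(2) = mex{1} = 0
G(3) = mex{0} = 1
G(4) = mex{1,0} = 2
G(5) = mex{2,1} = 0
G(6) = mex{0,0,0} = 1
G(7) = mex{1,1,1,0} = 2
G(8) = mex{2,2,0,1} = 3
G(9) = mex{3,0,1,0} = 2
G(10) = mex{2,1,2,1} = 0
G(11) = mex{0,2,0,2} = 1
G(12) = mex{1,3,1,0} = 2
G(13) = mex{2,2,2,1} = 0
G(14) = mex{0,0,3,2} = 1
G(15) = mex{1,1,2,3} = 0
G(16) = mex{0,2,0,2} = 1
G(17) = mex{1,0,1,0} = 2
G(18) = mex{2,1,2,1} = 0
G(19) = mex{0,0,0,2} = 1
G(20) = mex{1,1,1,0} = 2
G(21) = mex{2,2,0,1} = 3
G(22) = mex{3,0,1,0} = 2
G(23) = mex{2,1,2,1} = 0
G_B(23) = 0.
Combined Grundy value = 1 ⊕ 0 = 1.

1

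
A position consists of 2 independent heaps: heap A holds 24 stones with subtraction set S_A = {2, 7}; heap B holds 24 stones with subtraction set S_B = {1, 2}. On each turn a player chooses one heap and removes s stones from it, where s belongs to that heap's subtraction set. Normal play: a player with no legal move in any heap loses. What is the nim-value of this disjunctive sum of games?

Heap A, S = {2, 7}:
G(0) = 0
G(1) = mex{} = 0
G(2) = mex{0} = 1
G(3) = mex{0} = 1
G(4) = mex{1} = 0
G(5) = mex{1} = 0
G(6) = mex{0} = 1
G(7) = mex{0,0} = 1
G(8) = mex{1,0} = 2
G(9) = mex{1,1} = 0
G(10) = mex{2,1} = 0
G(11) = mex{0,0} = 1
G(12) = mex{0,0} = 1
G(13) = mex{1,1} = 0
G(14) = mex{1,1} = 0
G(15) = mex{0,2} = 1
G(16) = mex{0,0} = 1
G(17) = mex{1,0} = 2
G(18) = mex{1,1} = 0
G(19) = mex{2,1} = 0
G(20) = mex{0,0} = 1
G(21) = mex{0,0} = 1
G(22) = mex{1,1} = 0
G(23) = mex{1,1} = 0
G(24) = mex{0,2} = 1
G_A(24) = 1.
Heap B, S = {1, 2}:
n :  0  1  2  3  4  5  6  7  8  9 10 11 12 13 14 15 16 17 18 19 20 21 22 23 24
G :  0  1  2  0  1  2  0  1  2  0  1  2  0  1  2  0  1  2  0  1  2  0  1  2  0
G_B(24) = 0.
Combined Grundy value = 1 ⊕ 0 = 1.

1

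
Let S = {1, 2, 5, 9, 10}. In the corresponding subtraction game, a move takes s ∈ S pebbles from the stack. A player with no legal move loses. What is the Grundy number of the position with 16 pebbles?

2

n :  0  1  2  3  4  5  6  7  8  9 10 11 12 13 14 15 16
G :  0  1  2  0  1  2  0  1  2  3  4  5  3  4  0  1  2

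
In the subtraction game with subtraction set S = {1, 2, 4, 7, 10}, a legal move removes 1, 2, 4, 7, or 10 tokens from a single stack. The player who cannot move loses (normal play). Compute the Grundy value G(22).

n :  0  1  2  3  4  5  6  7  8  9 10 11 12 13 14 15 16 17 18 19 20 21 22
G :  0  1  2  0  1  2  0  1  2  0  1  2  0  1  2  0  1  2  0  1  2  0  1

1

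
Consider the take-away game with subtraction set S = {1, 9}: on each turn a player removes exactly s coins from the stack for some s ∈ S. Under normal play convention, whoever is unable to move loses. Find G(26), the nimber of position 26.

n :  0  1  2  3  4  5  6  7  8  9 10 11 12 13 14 15 16 17 18 19 20 21 22 23 24 25 26
G :  0  1  0  1  0  1  0  1  0  1  0  1  0  1  0  1  0  1  0  1  0  1  0  1  0  1  0

0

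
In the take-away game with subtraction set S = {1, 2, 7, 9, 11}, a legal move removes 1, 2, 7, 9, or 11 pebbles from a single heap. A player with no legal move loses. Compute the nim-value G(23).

1

n :  0  1  2  3  4  5  6  7  8  9 10 11 12 13 14 15 16 17 18 19 20 21 22 23
G :  0  1  2  0  1  2  0  1  2  3  4  5  3  4  5  3  0  1  2  0  1  2  0  1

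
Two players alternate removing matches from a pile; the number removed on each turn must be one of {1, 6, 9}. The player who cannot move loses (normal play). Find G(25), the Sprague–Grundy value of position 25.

1

G(0) = 0
G(1) = mex{0} = 1
G(2) = mex{1} = 0
G(3) = mex{0} = 1
G(4) = mex{1} = 0
G(5) = mex{0} = 1
G(6) = mex{1,0} = 2
G(7) = mex{2,1} = 0
G(8) = mex{0,0} = 1
G(9) = mex{1,1,0} = 2
G(10) = mex{2,0,1} = 3
G(11) = mex{3,1,0} = 2
G(12) = mex{2,2,1} = 0
G(13) = mex{0,0,0} = 1
G(14) = mex{1,1,1} = 0
G(15) = mex{0,2,2} = 1
G(16) = mex{1,3,0} = 2
G(17) = mex{2,2,1} = 0
G(18) = mex{0,0,2} = 1
G(19) = mex{1,1,3} = 0
G(20) = mex{0,0,2} = 1
G(21) = mex{1,1,0} = 2
G(22) = mex{2,2,1} = 0
G(23) = mex{0,0,0} = 1
G(24) = mex{1,1,1} = 0
G(25) = mex{0,0,2} = 1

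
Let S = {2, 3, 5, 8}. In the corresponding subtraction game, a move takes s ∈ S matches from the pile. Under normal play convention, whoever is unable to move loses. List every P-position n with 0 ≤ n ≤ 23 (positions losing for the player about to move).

G(0) = 0
G(1) = mex{} = 0
G(2) = mex{0} = 1
G(3) = mex{0,0} = 1
G(4) = mex{1,0} = 2
G(5) = mex{1,1,0} = 2
G(6) = mex{2,1,0} = 3
G(7) = mex{2,2,1} = 0
G(8) = mex{3,2,1,0} = 4
G(9) = mex{0,3,2,0} = 1
G(10) = mex{4,0,2,1} = 3
G(11) = mex{1,4,3,1} = 0
G(12) = mex{3,1,0,2} = 4
G(13) = mex{0,3,4,2} = 1
G(14) = mex{4,0,1,3} = 2
G(15) = mex{1,4,3,0} = 2
G(16) = mex{2,1,0,4} = 3
G(17) = mex{2,2,4,1} = 0
G(18) = mex{3,2,1,3} = 0
G(19) = mex{0,3,2,0} = 1
G(20) = mex{0,0,2,4} = 1
G(21) = mex{1,0,3,1} = 2
G(22) = mex{1,1,0,2} = 3
G(23) = mex{2,1,0,2} = 3
P-positions are exactly the n with G(n) = 0.

0, 1, 7, 11, 17, 18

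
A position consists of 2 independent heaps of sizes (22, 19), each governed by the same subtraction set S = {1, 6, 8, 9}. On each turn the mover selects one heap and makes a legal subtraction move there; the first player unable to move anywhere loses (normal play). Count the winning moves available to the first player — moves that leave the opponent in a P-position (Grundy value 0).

3

All heaps use S = {1, 6, 8, 9}:
G(0) = 0
G(1) = mex{0} = 1
G(2) = mex{1} = 0
G(3) = mex{0} = 1
G(4) = mex{1} = 0
G(5) = mex{0} = 1
G(6) = mex{1,0} = 2
G(7) = mex{2,1} = 0
G(8) = mex{0,0,0} = 1
G(9) = mex{1,1,1,0} = 2
G(10) = mex{2,0,0,1} = 3
G(11) = mex{3,1,1,0} = 2
G(12) = mex{2,2,0,1} = 3
G(13) = mex{3,0,1,0} = 2
G(14) = mex{2,1,2,1} = 0
G(15) = mex{0,2,0,2} = 1
G(16) = mex{1,3,1,0} = 2
G(17) = mex{2,2,2,1} = 0
G(18) = mex{0,3,3,2} = 1
G(19) = mex{1,2,2,3} = 0
G(20) = mex{0,0,3,2} = 1
G(21) = mex{1,1,2,3} = 0
G(22) = mex{0,2,0,2} = 1
Heap A: G(22) = 1.
Heap B: G(19) = 0.
Combined Grundy value = 1 ⊕ 0 = 1.
A winning move leaves total XOR = 0, i.e. changes one component's Grundy value g to g ⊕ X where X is the current total.
Heap A: need g' = 1⊕1 = 0. Options: 22−1→G=0, 22−6→G=2, 22−8→G=0, 22−9→G=2. Hits: 2.
Heap B: need g' = 0⊕1 = 1. Options: 19−1→G=1, 19−6→G=2, 19−8→G=2, 19−9→G=3. Hits: 1.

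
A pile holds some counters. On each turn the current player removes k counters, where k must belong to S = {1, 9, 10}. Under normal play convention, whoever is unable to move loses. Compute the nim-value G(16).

G(0) = 0
G(1) = mex{0} = 1
G(2) = mex{1} = 0
G(3) = mex{0} = 1
G(4) = mex{1} = 0
G(5) = mex{0} = 1
G(6) = mex{1} = 0
G(7) = mex{0} = 1
G(8) = mex{1} = 0
G(9) = mex{0,0} = 1
G(10) = mex{1,1,0} = 2
G(11) = mex{2,0,1} = 3
G(12) = mex{3,1,0} = 2
G(13) = mex{2,0,1} = 3
G(14) = mex{3,1,0} = 2
G(15) = mex{2,0,1} = 3
G(16) = mex{3,1,0} = 2

2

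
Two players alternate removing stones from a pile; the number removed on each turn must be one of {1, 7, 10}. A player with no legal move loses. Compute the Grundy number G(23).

G(0) = 0
G(1) = mex{0} = 1
G(2) = mex{1} = 0
G(3) = mex{0} = 1
G(4) = mex{1} = 0
G(5) = mex{0} = 1
G(6) = mex{1} = 0
G(7) = mex{0,0} = 1
G(8) = mex{1,1} = 0
G(9) = mex{0,0} = 1
G(10) = mex{1,1,0} = 2
G(11) = mex{2,0,1} = 3
G(12) = mex{3,1,0} = 2
G(13) = mex{2,0,1} = 3
G(14) = mex{3,1,0} = 2
G(15) = mex{2,0,1} = 3
G(16) = mex{3,1,0} = 2
G(17) = mex{2,2,1} = 0
G(18) = mex{0,3,0} = 1
G(19) = mex{1,2,1} = 0
G(20) = mex{0,3,2} = 1
G(21) = mex{1,2,3} = 0
G(22) = mex{0,3,2} = 1
G(23) = mex{1,2,3} = 0

0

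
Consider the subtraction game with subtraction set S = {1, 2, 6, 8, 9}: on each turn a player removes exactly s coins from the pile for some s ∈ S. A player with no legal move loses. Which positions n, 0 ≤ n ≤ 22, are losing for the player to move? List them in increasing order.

0, 3, 7, 10, 14, 17, 21

G(0) = 0
G(1) = mex{0} = 1
G(2) = mex{1,0} = 2
G(3) = mex{2,1} = 0
G(4) = mex{0,2} = 1
G(5) = mex{1,0} = 2
G(6) = mex{2,1,0} = 3
G(7) = mex{3,2,1} = 0
G(8) = mex{0,3,2,0} = 1
G(9) = mex{1,0,0,1,0} = 2
G(10) = mex{2,1,1,2,1} = 0
G(11) = mex{0,2,2,0,2} = 1
G(12) = mex{1,0,3,1,0} = 2
G(13) = mex{2,1,0,2,1} = 3
G(14) = mex{3,2,1,3,2} = 0
G(15) = mex{0,3,2,0,3} = 1
G(16) = mex{1,0,0,1,0} = 2
G(17) = mex{2,1,1,2,1} = 0
G(18) = mex{0,2,2,0,2} = 1
G(19) = mex{1,0,3,1,0} = 2
G(20) = mex{2,1,0,2,1} = 3
G(21) = mex{3,2,1,3,2} = 0
G(22) = mex{0,3,2,0,3} = 1
P-positions are exactly the n with G(n) = 0.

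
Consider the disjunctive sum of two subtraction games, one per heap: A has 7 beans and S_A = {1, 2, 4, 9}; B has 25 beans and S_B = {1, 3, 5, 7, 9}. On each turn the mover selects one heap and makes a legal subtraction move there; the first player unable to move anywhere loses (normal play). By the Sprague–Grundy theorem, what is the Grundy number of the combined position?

Heap A, S = {1, 2, 4, 9}:
G(0) = 0
G(1) = mex{0} = 1
G(2) = mex{1,0} = 2
G(3) = mex{2,1} = 0
G(4) = mex{0,2,0} = 1
G(5) = mex{1,0,1} = 2
G(6) = mex{2,1,2} = 0
G(7) = mex{0,2,0} = 1
G_A(7) = 1.
Heap B, S = {1, 3, 5, 7, 9}:
G(0) = 0
G(1) = mex{0} = 1
G(2) = mex{1} = 0
G(3) = mex{0,0} = 1
G(4) = mex{1,1} = 0
G(5) = mex{0,0,0} = 1
G(6) = mex{1,1,1} = 0
G(7) = mex{0,0,0,0} = 1
G(8) = mex{1,1,1,1} = 0
G(9) = mex{0,0,0,0,0} = 1
G(10) = mex{1,1,1,1,1} = 0
G(11) = mex{0,0,0,0,0} = 1
G(12) = mex{1,1,1,1,1} = 0
G(13) = mex{0,0,0,0,0} = 1
G(14) = mex{1,1,1,1,1} = 0
G(15) = mex{0,0,0,0,0} = 1
G(16) = mex{1,1,1,1,1} = 0
G(17) = mex{0,0,0,0,0} = 1
G(18) = mex{1,1,1,1,1} = 0
G(19) = mex{0,0,0,0,0} = 1
G(20) = mex{1,1,1,1,1} = 0
G(21) = mex{0,0,0,0,0} = 1
G(22) = mex{1,1,1,1,1} = 0
G(23) = mex{0,0,0,0,0} = 1
G(24) = mex{1,1,1,1,1} = 0
G(25) = mex{0,0,0,0,0} = 1
G_B(25) = 1.
Combined Grundy value = 1 ⊕ 1 = 0.

0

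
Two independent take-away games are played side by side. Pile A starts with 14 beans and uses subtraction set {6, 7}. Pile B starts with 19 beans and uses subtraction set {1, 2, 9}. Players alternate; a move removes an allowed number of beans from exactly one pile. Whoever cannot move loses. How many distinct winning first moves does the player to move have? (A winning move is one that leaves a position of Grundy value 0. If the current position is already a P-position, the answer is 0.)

Pile A, S = {6, 7}:
G(0) = 0
G(1) = mex{} = 0
G(2) = mex{} = 0
G(3) = mex{} = 0
G(4) = mex{} = 0
G(5) = mex{} = 0
G(6) = mex{0} = 1
G(7) = mex{0,0} = 1
G(8) = mex{0,0} = 1
G(9) = mex{0,0} = 1
G(10) = mex{0,0} = 1
G(11) = mex{0,0} = 1
G(12) = mex{1,0} = 2
G(13) = mex{1,1} = 0
G(14) = mex{1,1} = 0
G_A(14) = 0.
Pile B, S = {1, 2, 9}:
G(0) = 0
G(1) = mex{0} = 1
G(2) = mex{1,0} = 2
G(3) = mex{2,1} = 0
G(4) = mex{0,2} = 1
G(5) = mex{1,0} = 2
G(6) = mex{2,1} = 0
G(7) = mex{0,2} = 1
G(8) = mex{1,0} = 2
G(9) = mex{2,1,0} = 3
G(10) = mex{3,2,1} = 0
G(11) = mex{0,3,2} = 1
G(12) = mex{1,0,0} = 2
G(13) = mex{2,1,1} = 0
G(14) = mex{0,2,2} = 1
G(15) = mex{1,0,0} = 2
G(16) = mex{2,1,1} = 0
G(17) = mex{0,2,2} = 1
G(18) = mex{1,0,3} = 2
G(19) = mex{2,1,0} = 3
G_B(19) = 3.
Combined Grundy value = 0 ⊕ 3 = 3.
A winning move leaves total XOR = 0, i.e. changes one component's Grundy value g to g ⊕ X where X is the current total.
Pile A: need g' = 0⊕3 = 3. Options: 14−6→G=1, 14−7→G=1. Hits: 0.
Pile B: need g' = 3⊕3 = 0. Options: 19−1→G=2, 19−2→G=1, 19−9→G=0. Hits: 1.

1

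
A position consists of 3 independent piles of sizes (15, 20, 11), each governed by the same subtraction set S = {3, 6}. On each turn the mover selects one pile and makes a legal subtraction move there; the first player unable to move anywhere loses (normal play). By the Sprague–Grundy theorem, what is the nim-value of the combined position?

All piles use S = {3, 6}:
G(0) = 0
G(1) = mex{} = 0
G(2) = mex{} = 0
G(3) = mex{0} = 1
G(4) = mex{0} = 1
G(5) = mex{0} = 1
G(6) = mex{1,0} = 2
G(7) = mex{1,0} = 2
G(8) = mex{1,0} = 2
G(9) = mex{2,1} = 0
G(10) = mex{2,1} = 0
G(11) = mex{2,1} = 0
G(12) = mex{0,2} = 1
G(13) = mex{0,2} = 1
G(14) = mex{0,2} = 1
G(15) = mex{1,0} = 2
G(16) = mex{1,0} = 2
G(17) = mex{1,0} = 2
G(18) = mex{2,1} = 0
G(19) = mex{2,1} = 0
G(20) = mex{2,1} = 0
Pile A: G(15) = 2.
Pile B: G(20) = 0.
Pile C: G(11) = 0.
Combined Grundy value = 2 ⊕ 0 ⊕ 0 = 2.

2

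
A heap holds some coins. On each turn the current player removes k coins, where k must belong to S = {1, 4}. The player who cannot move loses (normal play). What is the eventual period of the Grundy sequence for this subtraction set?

G(0) = 0
G(1) = mex{0} = 1
G(2) = mex{1} = 0
G(3) = mex{0} = 1
G(4) = mex{1,0} = 2
G(5) = mex{2,1} = 0
G(6) = mex{0,0} = 1
G(7) = mex{1,1} = 0
G(8) = mex{0,2} = 1
G(9) = mex{1,0} = 2
G(10) = mex{2,1} = 0
G(11) = mex{0,0} = 1
G(12) = mex{1,1} = 0
G(13) = mex{0,2} = 1
G(14) = mex{1,0} = 2
G(n+5) = G(n) holds for n = 0,…,3 (a full window of length max(S) = 4), so the sequence is purely periodic with period 5.

5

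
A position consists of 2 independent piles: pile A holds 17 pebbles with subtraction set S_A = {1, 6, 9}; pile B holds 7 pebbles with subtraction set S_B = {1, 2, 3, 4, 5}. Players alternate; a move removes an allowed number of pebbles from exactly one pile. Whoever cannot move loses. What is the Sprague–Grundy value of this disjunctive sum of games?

1

Pile A, S = {1, 6, 9}:
G(0) = 0
G(1) = mex{0} = 1
G(2) = mex{1} = 0
G(3) = mex{0} = 1
G(4) = mex{1} = 0
G(5) = mex{0} = 1
G(6) = mex{1,0} = 2
G(7) = mex{2,1} = 0
G(8) = mex{0,0} = 1
G(9) = mex{1,1,0} = 2
G(10) = mex{2,0,1} = 3
G(11) = mex{3,1,0} = 2
G(12) = mex{2,2,1} = 0
G(13) = mex{0,0,0} = 1
G(14) = mex{1,1,1} = 0
G(15) = mex{0,2,2} = 1
G(16) = mex{1,3,0} = 2
G(17) = mex{2,2,1} = 0
G_A(17) = 0.
Pile B, S = {1, 2, 3, 4, 5}:
G(0) = 0
G(1) = mex{0} = 1
G(2) = mex{1,0} = 2
G(3) = mex{2,1,0} = 3
G(4) = mex{3,2,1,0} = 4
G(5) = mex{4,3,2,1,0} = 5
G(6) = mex{5,4,3,2,1} = 0
G(7) = mex{0,5,4,3,2} = 1
G_B(7) = 1.
Combined Grundy value = 0 ⊕ 1 = 1.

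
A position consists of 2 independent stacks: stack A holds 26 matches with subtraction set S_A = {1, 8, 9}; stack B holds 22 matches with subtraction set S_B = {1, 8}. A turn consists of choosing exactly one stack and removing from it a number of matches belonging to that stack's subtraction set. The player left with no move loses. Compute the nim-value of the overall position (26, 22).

2

Stack A, S = {1, 8, 9}:
n :  0  1  2  3  4  5  6  7  8  9 10 11 12 13 14 15 16 17 18 19 20 21 22 23 24 25 26
G :  0  1  0  1  0  1  0  1  2  3  2  3  2  3  2  3  0  1  0  1  0  1  0  1  2  3  2
G_A(26) = 2.
Stack B, S = {1, 8}:
n :  0  1  2  3  4  5  6  7  8  9 10 11 12 13 14 15 16 17 18 19 20 21 22
G :  0  1  0  1  0  1  0  1  2  0  1  0  1  0  1  0  1  2  0  1  0  1  0
G_B(22) = 0.
Combined Grundy value = 2 ⊕ 0 = 2.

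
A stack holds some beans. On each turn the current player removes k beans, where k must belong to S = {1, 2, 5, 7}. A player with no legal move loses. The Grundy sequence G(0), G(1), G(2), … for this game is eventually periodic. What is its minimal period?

G(0) = 0
G(1) = mex{0} = 1
G(2) = mex{1,0} = 2
G(3) = mex{2,1} = 0
G(4) = mex{0,2} = 1
G(5) = mex{1,0,0} = 2
G(6) = mex{2,1,1} = 0
G(7) = mex{0,2,2,0} = 1
G(8) = mex{1,0,0,1} = 2
G(9) = mex{2,1,1,2} = 0
G(10) = mex{0,2,2,0} = 1
G(11) = mex{1,0,0,1} = 2
G(12) = mex{2,1,1,2} = 0
G(13) = mex{0,2,2,0} = 1
G(14) = mex{1,0,0,1} = 2
G(n+3) = G(n) holds for n = 0,…,6 (a full window of length max(S) = 7), so the sequence is purely periodic with period 3.

3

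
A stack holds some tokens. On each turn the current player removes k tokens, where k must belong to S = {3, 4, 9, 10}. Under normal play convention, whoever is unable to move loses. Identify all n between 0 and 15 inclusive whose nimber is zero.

n :  0  1  2  3  4  5  6  7  8  9 10 11 12 13 14 15
G :  0  0  0  1  1  1  2  0  0  3  1  1  2  0  0  0
P-positions are exactly the n with G(n) = 0.

0, 1, 2, 7, 8, 13, 14, 15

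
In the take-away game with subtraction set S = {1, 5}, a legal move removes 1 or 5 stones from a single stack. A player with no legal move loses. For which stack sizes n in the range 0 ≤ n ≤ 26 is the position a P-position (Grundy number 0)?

0, 2, 4, 6, 8, 10, 12, 14, 16, 18, 20, 22, 24, 26

n :  0  1  2  3  4  5  6  7  8  9 10 11 12 13 14 15 16 17 18 19 20 21 22 23 24 25 26
G :  0  1  0  1  0  1  0  1  0  1  0  1  0  1  0  1  0  1  0  1  0  1  0  1  0  1  0
P-positions are exactly the n with G(n) = 0.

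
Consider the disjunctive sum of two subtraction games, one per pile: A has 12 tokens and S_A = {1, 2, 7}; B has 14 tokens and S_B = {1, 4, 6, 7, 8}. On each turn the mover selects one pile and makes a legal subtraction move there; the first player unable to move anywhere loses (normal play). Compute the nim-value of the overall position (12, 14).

Pile A, S = {1, 2, 7}:
n :  0  1  2  3  4  5  6  7  8  9 10 11 12
G :  0  1  2  0  1  2  0  1  2  0  1  2  0
G_A(12) = 0.
Pile B, S = {1, 4, 6, 7, 8}:
G(0) = 0
G(1) = mex{0} = 1
G(2) = mex{1} = 0
G(3) = mex{0} = 1
G(4) = mex{1,0} = 2
G(5) = mex{2,1} = 0
G(6) = mex{0,0,0} = 1
G(7) = mex{1,1,1,0} = 2
G(8) = mex{2,2,0,1,0} = 3
G(9) = mex{3,0,1,0,1} = 2
G(10) = mex{2,1,2,1,0} = 3
G(11) = mex{3,2,0,2,1} = 4
G(12) = mex{4,3,1,0,2} = 5
G(13) = mex{5,2,2,1,0} = 3
G(14) = mex{3,3,3,2,1} = 0
G_B(14) = 0.
Combined Grundy value = 0 ⊕ 0 = 0.

0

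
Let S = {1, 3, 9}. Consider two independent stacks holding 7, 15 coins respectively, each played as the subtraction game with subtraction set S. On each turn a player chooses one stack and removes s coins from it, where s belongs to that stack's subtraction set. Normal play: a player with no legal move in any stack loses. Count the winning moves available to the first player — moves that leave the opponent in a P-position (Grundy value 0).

0

All stacks use S = {1, 3, 9}:
n :  0  1  2  3  4  5  6  7  8  9 10 11 12 13 14 15
G :  0  1  0  1  0  1  0  1  0  1  0  1  0  1  0  1
Stack A: G(7) = 1.
Stack B: G(15) = 1.
Combined Grundy value = 1 ⊕ 1 = 0.
A winning move leaves total XOR = 0, i.e. changes one component's Grundy value g to g ⊕ X where X is the current total.
Stack A: target g' = 1⊕0 = 1, but every legal move changes the Grundy value (mex property), so 0 moves.
Stack B: target g' = 1⊕0 = 1, but every legal move changes the Grundy value (mex property), so 0 moves.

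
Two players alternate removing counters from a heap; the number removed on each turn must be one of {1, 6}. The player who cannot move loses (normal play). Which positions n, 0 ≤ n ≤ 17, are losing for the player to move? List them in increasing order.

0, 2, 4, 7, 9, 11, 14, 16

n :  0  1  2  3  4  5  6  7  8  9 10 11 12 13 14 15 16 17
G :  0  1  0  1  0  1  2  0  1  0  1  0  1  2  0  1  0  1
P-positions are exactly the n with G(n) = 0.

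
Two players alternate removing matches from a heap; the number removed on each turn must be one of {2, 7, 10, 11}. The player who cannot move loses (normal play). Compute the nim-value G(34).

0

n :  0  1  2  3  4  5  6  7  8  9 10 11 12 13 14 15 16 17 18 19 20 21 22 23 24 25 26 27 28 29 30 31 32 33 34
G :  0  0  1  1  0  0  1  1  2  0  3  1  2  0  3  1  2  0  0  1  1  0  0  1  1  2  0  3  1  2  0  3  1  2  0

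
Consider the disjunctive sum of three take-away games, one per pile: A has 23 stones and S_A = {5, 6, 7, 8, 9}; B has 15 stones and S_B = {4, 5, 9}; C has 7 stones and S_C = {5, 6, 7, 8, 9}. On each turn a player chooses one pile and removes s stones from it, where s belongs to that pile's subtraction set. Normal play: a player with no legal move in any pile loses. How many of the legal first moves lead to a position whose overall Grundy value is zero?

0

Pile A, S = {5, 6, 7, 8, 9}:
G(0) = 0
G(1) = mex{} = 0
G(2) = mex{} = 0
G(3) = mex{} = 0
G(4) = mex{} = 0
G(5) = mex{0} = 1
G(6) = mex{0,0} = 1
G(7) = mex{0,0,0} = 1
G(8) = mex{0,0,0,0} = 1
G(9) = mex{0,0,0,0,0} = 1
G(10) = mex{1,0,0,0,0} = 2
G(11) = mex{1,1,0,0,0} = 2
G(12) = mex{1,1,1,0,0} = 2
G(13) = mex{1,1,1,1,0} = 2
G(14) = mex{1,1,1,1,1} = 0
G(15) = mex{2,1,1,1,1} = 0
G(16) = mex{2,2,1,1,1} = 0
G(17) = mex{2,2,2,1,1} = 0
G(18) = mex{2,2,2,2,1} = 0
G(19) = mex{0,2,2,2,2} = 1
G(20) = mex{0,0,2,2,2} = 1
G(21) = mex{0,0,0,2,2} = 1
G(22) = mex{0,0,0,0,2} = 1
G(23) = mex{0,0,0,0,0} = 1
G_A(23) = 1.
Pile B, S = {4, 5, 9}:
n :  0  1  2  3  4  5  6  7  8  9 10 11 12 13 14 15
G :  0  0  0  0  1  1  1  1  2  2  2  2  3  0  0  0
G_B(15) = 0.
Pile C, S = {5, 6, 7, 8, 9}:
n : 0 1 2 3 4 5 6 7
G : 0 0 0 0 0 1 1 1
G_C(7) = 1.
Combined Grundy value = 1 ⊕ 0 ⊕ 1 = 0.
A winning move leaves total XOR = 0, i.e. changes one component's Grundy value g to g ⊕ X where X is the current total.
Pile A: target g' = 1⊕0 = 1, but every legal move changes the Grundy value (mex property), so 0 moves.
Pile B: target g' = 0⊕0 = 0, but every legal move changes the Grundy value (mex property), so 0 moves.
Pile C: target g' = 1⊕0 = 1, but every legal move changes the Grundy value (mex property), so 0 moves.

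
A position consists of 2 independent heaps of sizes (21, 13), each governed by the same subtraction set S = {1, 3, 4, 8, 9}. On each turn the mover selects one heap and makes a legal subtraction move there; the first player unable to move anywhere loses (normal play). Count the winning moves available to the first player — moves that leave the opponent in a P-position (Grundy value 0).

All heaps use S = {1, 3, 4, 8, 9}:
G(0) = 0
G(1) = mex{0} = 1
G(2) = mex{1} = 0
G(3) = mex{0,0} = 1
G(4) = mex{1,1,0} = 2
G(5) = mex{2,0,1} = 3
G(6) = mex{3,1,0} = 2
G(7) = mex{2,2,1} = 0
G(8) = mex{0,3,2,0} = 1
G(9) = mex{1,2,3,1,0} = 4
G(10) = mex{4,0,2,0,1} = 3
G(11) = mex{3,1,0,1,0} = 2
G(12) = mex{2,4,1,2,1} = 0
G(13) = mex{0,3,4,3,2} = 1
G(14) = mex{1,2,3,2,3} = 0
G(15) = mex{0,0,2,0,2} = 1
G(16) = mex{1,1,0,1,0} = 2
G(17) = mex{2,0,1,4,1} = 3
G(18) = mex{3,1,0,3,4} = 2
G(19) = mex{2,2,1,2,3} = 0
G(20) = mex{0,3,2,0,2} = 1
G(21) = mex{1,2,3,1,0} = 4
Heap A: G(21) = 4.
Heap B: G(13) = 1.
Combined Grundy value = 4 ⊕ 1 = 5.
A winning move leaves total XOR = 0, i.e. changes one component's Grundy value g to g ⊕ X where X is the current total.
Heap A: need g' = 4⊕5 = 1. Options: 21−1→G=1, 21−3→G=2, 21−4→G=3, 21−8→G=1, 21−9→G=0. Hits: 2.
Heap B: need g' = 1⊕5 = 4. Options: 13−1→G=0, 13−3→G=3, 13−4→G=4, 13−8→G=3, 13−9→G=2. Hits: 1.

3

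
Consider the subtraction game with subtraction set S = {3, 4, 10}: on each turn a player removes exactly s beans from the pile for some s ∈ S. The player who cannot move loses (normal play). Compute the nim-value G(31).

1

G(0) = 0
G(1) = mex{} = 0
G(2) = mex{} = 0
G(3) = mex{0} = 1
G(4) = mex{0,0} = 1
G(5) = mex{0,0} = 1
G(6) = mex{1,0} = 2
G(7) = mex{1,1} = 0
G(8) = mex{1,1} = 0
G(9) = mex{2,1} = 0
G(10) = mex{0,2,0} = 1
G(11) = mex{0,0,0} = 1
G(12) = mex{0,0,0} = 1
G(13) = mex{1,0,1} = 2
G(14) = mex{1,1,1} = 0
G(15) = mex{1,1,1} = 0
G(16) = mex{2,1,2} = 0
G(17) = mex{0,2,0} = 1
G(18) = mex{0,0,0} = 1
G(19) = mex{0,0,0} = 1
G(20) = mex{1,0,1} = 2
G(21) = mex{1,1,1} = 0
G(22) = mex{1,1,1} = 0
G(23) = mex{2,1,2} = 0
G(24) = mex{0,2,0} = 1
G(25) = mex{0,0,0} = 1
G(26) = mex{0,0,0} = 1
G(27) = mex{1,0,1} = 2
G(28) = mex{1,1,1} = 0
G(29) = mex{1,1,1} = 0
G(30) = mex{2,1,2} = 0
G(31) = mex{0,2,0} = 1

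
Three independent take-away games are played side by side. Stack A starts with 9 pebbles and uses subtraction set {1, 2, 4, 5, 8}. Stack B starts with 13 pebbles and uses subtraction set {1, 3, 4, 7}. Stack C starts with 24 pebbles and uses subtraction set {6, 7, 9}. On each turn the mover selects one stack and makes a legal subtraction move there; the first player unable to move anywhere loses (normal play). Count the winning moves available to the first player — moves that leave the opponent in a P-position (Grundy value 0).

3

Stack A, S = {1, 2, 4, 5, 8}:
n : 0 1 2 3 4 5 6 7 8 9
G : 0 1 2 0 1 2 0 1 2 0
G_A(9) = 0.
Stack B, S = {1, 3, 4, 7}:
n :  0  1  2  3  4  5  6  7  8  9 10 11 12 13
G :  0  1  0  1  2  3  2  3  0  1  0  1  2  3
G_B(13) = 3.
Stack C, S = {6, 7, 9}:
n :  0  1  2  3  4  5  6  7  8  9 10 11 12 13 14 15 16 17 18 19 20 21 22 23 24
G :  0  0  0  0  0  0  1  1  1  1  1  1  2  2  2  0  0  0  0  0  0  1  1  1  1
G_C(24) = 1.
Combined Grundy value = 0 ⊕ 3 ⊕ 1 = 2.
A winning move leaves total XOR = 0, i.e. changes one component's Grundy value g to g ⊕ X where X is the current total.
Stack A: need g' = 0⊕2 = 2. Options: 9−1→G=2, 9−2→G=1, 9−4→G=2, 9−5→G=1, 9−8→G=1. Hits: 2.
Stack B: need g' = 3⊕2 = 1. Options: 13−1→G=2, 13−3→G=0, 13−4→G=1, 13−7→G=2. Hits: 1.
Stack C: need g' = 1⊕2 = 3. Options: 24−6→G=0, 24−7→G=0, 24−9→G=0. Hits: 0.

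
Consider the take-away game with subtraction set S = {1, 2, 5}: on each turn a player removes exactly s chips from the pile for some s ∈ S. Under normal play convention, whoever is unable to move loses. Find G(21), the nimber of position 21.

n :  0  1  2  3  4  5  6  7  8  9 10 11 12 13 14 15 16 17 18 19 20 21
G :  0  1  2  0  1  2  0  1  2  0  1  2  0  1  2  0  1  2  0  1  2  0

0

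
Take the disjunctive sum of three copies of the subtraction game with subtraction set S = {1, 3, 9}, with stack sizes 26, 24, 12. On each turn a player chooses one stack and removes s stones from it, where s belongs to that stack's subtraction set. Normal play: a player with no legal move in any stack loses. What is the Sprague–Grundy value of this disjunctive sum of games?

0

All stacks use S = {1, 3, 9}:
n :  0  1  2  3  4  5  6  7  8  9 10 11 12 13 14 15 16 17 18 19 20 21 22 23 24 25 26
G :  0  1  0  1  0  1  0  1  0  1  0  1  0  1  0  1  0  1  0  1  0  1  0  1  0  1  0
Stack A: G(26) = 0.
Stack B: G(24) = 0.
Stack C: G(12) = 0.
Combined Grundy value = 0 ⊕ 0 ⊕ 0 = 0.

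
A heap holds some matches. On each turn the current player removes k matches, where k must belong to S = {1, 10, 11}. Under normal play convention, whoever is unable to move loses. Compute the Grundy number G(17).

3

G(0) = 0
G(1) = mex{0} = 1
G(2) = mex{1} = 0
G(3) = mex{0} = 1
G(4) = mex{1} = 0
G(5) = mex{0} = 1
G(6) = mex{1} = 0
G(7) = mex{0} = 1
G(8) = mex{1} = 0
G(9) = mex{0} = 1
G(10) = mex{1,0} = 2
G(11) = mex{2,1,0} = 3
G(12) = mex{3,0,1} = 2
G(13) = mex{2,1,0} = 3
G(14) = mex{3,0,1} = 2
G(15) = mex{2,1,0} = 3
G(16) = mex{3,0,1} = 2
G(17) = mex{2,1,0} = 3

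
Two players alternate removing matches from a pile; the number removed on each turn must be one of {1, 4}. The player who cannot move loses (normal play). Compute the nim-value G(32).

G(0) = 0
G(1) = mex{0} = 1
G(2) = mex{1} = 0
G(3) = mex{0} = 1
G(4) = mex{1,0} = 2
G(5) = mex{2,1} = 0
G(6) = mex{0,0} = 1
G(7) = mex{1,1} = 0
G(8) = mex{0,2} = 1
G(9) = mex{1,0} = 2
G(10) = mex{2,1} = 0
G(11) = mex{0,0} = 1
G(12) = mex{1,1} = 0
G(13) = mex{0,2} = 1
G(14) = mex{1,0} = 2
G(15) = mex{2,1} = 0
G(16) = mex{0,0} = 1
G(17) = mex{1,1} = 0
G(18) = mex{0,2} = 1
G(19) = mex{1,0} = 2
G(20) = mex{2,1} = 0
G(21) = mex{0,0} = 1
G(22) = mex{1,1} = 0
G(23) = mex{0,2} = 1
G(24) = mex{1,0} = 2
G(25) = mex{2,1} = 0
G(26) = mex{0,0} = 1
G(27) = mex{1,1} = 0
G(28) = mex{0,2} = 1
G(29) = mex{1,0} = 2
G(30) = mex{2,1} = 0
G(31) = mex{0,0} = 1
G(32) = mex{1,1} = 0

0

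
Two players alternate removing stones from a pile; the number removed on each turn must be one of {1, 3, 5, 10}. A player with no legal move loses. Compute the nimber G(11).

G(0) = 0
G(1) = mex{0} = 1
G(2) = mex{1} = 0
G(3) = mex{0,0} = 1
G(4) = mex{1,1} = 0
G(5) = mex{0,0,0} = 1
G(6) = mex{1,1,1} = 0
G(7) = mex{0,0,0} = 1
G(8) = mex{1,1,1} = 0
G(9) = mex{0,0,0} = 1
G(10) = mex{1,1,1,0} = 2
G(11) = mex{2,0,0,1} = 3

3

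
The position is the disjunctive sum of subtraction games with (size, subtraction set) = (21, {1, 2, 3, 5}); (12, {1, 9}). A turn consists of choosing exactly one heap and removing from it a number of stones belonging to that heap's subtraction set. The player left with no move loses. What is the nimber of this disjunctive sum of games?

1

Heap A, S = {1, 2, 3, 5}:
G(0) = 0
G(1) = mex{0} = 1
G(2) = mex{1,0} = 2
G(3) = mex{2,1,0} = 3
G(4) = mex{3,2,1} = 0
G(5) = mex{0,3,2,0} = 1
G(6) = mex{1,0,3,1} = 2
G(7) = mex{2,1,0,2} = 3
G(8) = mex{3,2,1,3} = 0
G(9) = mex{0,3,2,0} = 1
G(10) = mex{1,0,3,1} = 2
G(11) = mex{2,1,0,2} = 3
G(12) = mex{3,2,1,3} = 0
G(13) = mex{0,3,2,0} = 1
G(14) = mex{1,0,3,1} = 2
G(15) = mex{2,1,0,2} = 3
G(16) = mex{3,2,1,3} = 0
G(17) = mex{0,3,2,0} = 1
G(18) = mex{1,0,3,1} = 2
G(19) = mex{2,1,0,2} = 3
G(20) = mex{3,2,1,3} = 0
G(21) = mex{0,3,2,0} = 1
G_A(21) = 1.
Heap B, S = {1, 9}:
n :  0  1  2  3  4  5  6  7  8  9 10 11 12
G :  0  1  0  1  0  1  0  1  0  1  0  1  0
G_B(12) = 0.
Combined Grundy value = 1 ⊕ 0 = 1.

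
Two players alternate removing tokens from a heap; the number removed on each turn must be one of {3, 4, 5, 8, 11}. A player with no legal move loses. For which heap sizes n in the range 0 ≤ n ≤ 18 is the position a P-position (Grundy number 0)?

0, 1, 2, 14, 15, 16

n :  0  1  2  3  4  5  6  7  8  9 10 11 12 13 14 15 16 17 18
G :  0  0  0  1  1  1  2  2  2  3  3  3  4  4  0  0  0  1  1
P-positions are exactly the n with G(n) = 0.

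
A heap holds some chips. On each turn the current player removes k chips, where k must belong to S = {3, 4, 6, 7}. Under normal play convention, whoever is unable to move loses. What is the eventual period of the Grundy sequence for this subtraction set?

G(0) = 0
G(1) = mex{} = 0
G(2) = mex{} = 0
G(3) = mex{0} = 1
G(4) = mex{0,0} = 1
G(5) = mex{0,0} = 1
G(6) = mex{1,0,0} = 2
G(7) = mex{1,1,0,0} = 2
G(8) = mex{1,1,0,0} = 2
G(9) = mex{2,1,1,0} = 3
G(10) = mex{2,2,1,1} = 0
G(11) = mex{2,2,1,1} = 0
G(12) = mex{3,2,2,1} = 0
G(13) = mex{0,3,2,2} = 1
G(14) = mex{0,0,2,2} = 1
G(15) = mex{0,0,3,2} = 1
G(16) = mex{1,0,0,3} = 2
G(17) = mex{1,1,0,0} = 2
G(18) = mex{1,1,0,0} = 2
G(19) = mex{2,1,1,0} = 3
G(20) = mex{2,2,1,1} = 0
G(21) = mex{2,2,1,1} = 0
G(n+10) = G(n) holds for n = 0,…,6 (a full window of length max(S) = 7), so the sequence is purely periodic with period 10.

10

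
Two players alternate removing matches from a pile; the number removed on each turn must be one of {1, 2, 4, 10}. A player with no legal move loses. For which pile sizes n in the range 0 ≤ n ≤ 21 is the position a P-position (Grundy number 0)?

0, 3, 6, 9, 12, 15, 18, 21

G(0) = 0
G(1) = mex{0} = 1
G(2) = mex{1,0} = 2
G(3) = mex{2,1} = 0
G(4) = mex{0,2,0} = 1
G(5) = mex{1,0,1} = 2
G(6) = mex{2,1,2} = 0
G(7) = mex{0,2,0} = 1
G(8) = mex{1,0,1} = 2
G(9) = mex{2,1,2} = 0
G(10) = mex{0,2,0,0} = 1
G(11) = mex{1,0,1,1} = 2
G(12) = mex{2,1,2,2} = 0
G(13) = mex{0,2,0,0} = 1
G(14) = mex{1,0,1,1} = 2
G(15) = mex{2,1,2,2} = 0
G(16) = mex{0,2,0,0} = 1
G(17) = mex{1,0,1,1} = 2
G(18) = mex{2,1,2,2} = 0
G(19) = mex{0,2,0,0} = 1
G(20) = mex{1,0,1,1} = 2
G(21) = mex{2,1,2,2} = 0
P-positions are exactly the n with G(n) = 0.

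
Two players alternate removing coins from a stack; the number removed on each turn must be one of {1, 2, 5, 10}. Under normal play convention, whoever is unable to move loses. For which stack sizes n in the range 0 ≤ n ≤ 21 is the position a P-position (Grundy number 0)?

n :  0  1  2  3  4  5  6  7  8  9 10 11 12 13 14 15 16 17 18 19 20 21
G :  0  1  2  0  1  2  0  1  2  0  1  2  0  1  2  0  1  2  0  1  2  0
P-positions are exactly the n with G(n) = 0.

0, 3, 6, 9, 12, 15, 18, 21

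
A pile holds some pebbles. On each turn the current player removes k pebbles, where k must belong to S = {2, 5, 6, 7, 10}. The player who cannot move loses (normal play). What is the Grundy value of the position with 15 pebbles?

1

n :  0  1  2  3  4  5  6  7  8  9 10 11 12 13 14 15
G :  0  0  1  1  0  2  1  3  2  2  3  3  0  0  1  1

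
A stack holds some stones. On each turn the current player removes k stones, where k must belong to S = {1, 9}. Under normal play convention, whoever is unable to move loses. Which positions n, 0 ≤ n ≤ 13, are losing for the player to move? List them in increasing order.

n :  0  1  2  3  4  5  6  7  8  9 10 11 12 13
G :  0  1  0  1  0  1  0  1  0  1  0  1  0  1
P-positions are exactly the n with G(n) = 0.

0, 2, 4, 6, 8, 10, 12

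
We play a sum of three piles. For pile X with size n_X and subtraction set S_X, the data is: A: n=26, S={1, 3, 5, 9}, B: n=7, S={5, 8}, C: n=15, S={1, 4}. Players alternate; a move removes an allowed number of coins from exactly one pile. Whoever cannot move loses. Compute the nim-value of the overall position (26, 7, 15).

Pile A, S = {1, 3, 5, 9}:
n :  0  1  2  3  4  5  6  7  8  9 10 11 12 13 14 15 16 17 18 19 20 21 22 23 24 25 26
G :  0  1  0  1  0  1  0  1  0  1  0  1  0  1  0  1  0  1  0  1  0  1  0  1  0  1  0
G_A(26) = 0.
Pile B, S = {5, 8}:
G(0) = 0
G(1) = mex{} = 0
G(2) = mex{} = 0
G(3) = mex{} = 0
G(4) = mex{} = 0
G(5) = mex{0} = 1
G(6) = mex{0} = 1
G(7) = mex{0} = 1
G_B(7) = 1.
Pile C, S = {1, 4}:
n :  0  1  2  3  4  5  6  7  8  9 10 11 12 13 14 15
G :  0  1  0  1  2  0  1  0  1  2  0  1  0  1  2  0
G_C(15) = 0.
Combined Grundy value = 0 ⊕ 1 ⊕ 0 = 1.

1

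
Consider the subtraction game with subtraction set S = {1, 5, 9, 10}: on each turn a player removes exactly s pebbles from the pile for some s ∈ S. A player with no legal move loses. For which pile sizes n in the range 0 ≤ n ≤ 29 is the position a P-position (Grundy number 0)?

n :  0  1  2  3  4  5  6  7  8  9 10 11 12 13 14 15 16 17 18 19 20 21 22 23 24 25 26 27 28 29
G :  0  1  0  1  0  1  0  1  0  1  2  3  2  3  2  3  2  3  2  0  1  0  1  0  1  0  1  0  1  2
P-positions are exactly the n with G(n) = 0.

0, 2, 4, 6, 8, 19, 21, 23, 25, 27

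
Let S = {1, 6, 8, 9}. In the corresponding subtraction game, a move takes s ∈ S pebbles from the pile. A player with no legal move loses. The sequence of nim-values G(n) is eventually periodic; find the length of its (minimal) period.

17

G(0) = 0
G(1) = mex{0} = 1
G(2) = mex{1} = 0
G(3) = mex{0} = 1
G(4) = mex{1} = 0
G(5) = mex{0} = 1
G(6) = mex{1,0} = 2
G(7) = mex{2,1} = 0
G(8) = mex{0,0,0} = 1
G(9) = mex{1,1,1,0} = 2
G(10) = mex{2,0,0,1} = 3
G(11) = mex{3,1,1,0} = 2
G(12) = mex{2,2,0,1} = 3
G(13) = mex{3,0,1,0} = 2
G(14) = mex{2,1,2,1} = 0
G(15) = mex{0,2,0,2} = 1
G(16) = mex{1,3,1,0} = 2
G(17) = mex{2,2,2,1} = 0
G(18) = mex{0,3,3,2} = 1
G(19) = mex{1,2,2,3} = 0
G(20) = mex{0,0,3,2} = 1
G(21) = mex{1,1,2,3} = 0
G(22) = mex{0,2,0,2} = 1
G(23) = mex{1,0,1,0} = 2
G(24) = mex{2,1,2,1} = 0
G(25) = mex{0,0,0,2} = 1
G(26) = mex{1,1,1,0} = 2
G(27) = mex{2,0,0,1} = 3
G(28) = mex{3,1,1,0} = 2
G(29) = mex{2,2,0,1} = 3
G(30) = mex{3,0,1,0} = 2
G(31) = mex{2,1,2,1} = 0
G(32) = mex{0,2,0,2} = 1
G(33) = mex{1,3,1,0} = 2
G(34) = mex{2,2,2,1} = 0
G(35) = mex{0,3,3,2} = 1
G(n+17) = G(n) holds for n = 0,…,8 (a full window of length max(S) = 9), so the sequence is purely periodic with period 17.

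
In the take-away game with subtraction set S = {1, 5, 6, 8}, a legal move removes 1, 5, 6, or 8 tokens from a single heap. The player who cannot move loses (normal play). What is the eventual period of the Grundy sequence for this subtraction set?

11

n :  0  1  2  3  4  5  6  7  8  9 10 11 12 13 14 15 16 17 18 19 20 21 22 23
G :  0  1  0  1  0  1  2  3  2  3  2  0  1  0  1  0  1  2  3  2  3  2  0  1
G(n+11) = G(n) holds for n = 0,…,7 (a full window of length max(S) = 8), so the sequence is purely periodic with period 11.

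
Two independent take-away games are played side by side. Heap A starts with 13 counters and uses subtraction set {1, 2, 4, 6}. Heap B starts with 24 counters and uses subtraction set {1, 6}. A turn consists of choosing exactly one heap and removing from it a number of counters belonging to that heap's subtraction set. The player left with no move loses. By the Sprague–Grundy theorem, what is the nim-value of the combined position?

Heap A, S = {1, 2, 4, 6}:
G(0) = 0
G(1) = mex{0} = 1
G(2) = mex{1,0} = 2
G(3) = mex{2,1} = 0
G(4) = mex{0,2,0} = 1
G(5) = mex{1,0,1} = 2
G(6) = mex{2,1,2,0} = 3
G(7) = mex{3,2,0,1} = 4
G(8) = mex{4,3,1,2} = 0
G(9) = mex{0,4,2,0} = 1
G(10) = mex{1,0,3,1} = 2
G(11) = mex{2,1,4,2} = 0
G(12) = mex{0,2,0,3} = 1
G(13) = mex{1,0,1,4} = 2
G_A(13) = 2.
Heap B, S = {1, 6}:
n :  0  1  2  3  4  5  6  7  8  9 10 11 12 13 14 15 16 17 18 19 20 21 22 23 24
G :  0  1  0  1  0  1  2  0  1  0  1  0  1  2  0  1  0  1  0  1  2  0  1  0  1
G_B(24) = 1.
Combined Grundy value = 2 ⊕ 1 = 3.

3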